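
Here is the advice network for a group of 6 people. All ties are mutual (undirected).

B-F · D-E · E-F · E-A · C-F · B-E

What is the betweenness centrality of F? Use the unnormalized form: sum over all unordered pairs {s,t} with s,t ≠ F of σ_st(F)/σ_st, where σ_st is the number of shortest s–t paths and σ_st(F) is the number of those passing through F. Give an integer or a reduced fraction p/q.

Pairs whose geodesics pass through F — E–C: 1; B–C: 1; C–D: 1; C–A: 1.
All other pairs contribute 0.
Summing the contributions gives betweenness(F) = 4.

4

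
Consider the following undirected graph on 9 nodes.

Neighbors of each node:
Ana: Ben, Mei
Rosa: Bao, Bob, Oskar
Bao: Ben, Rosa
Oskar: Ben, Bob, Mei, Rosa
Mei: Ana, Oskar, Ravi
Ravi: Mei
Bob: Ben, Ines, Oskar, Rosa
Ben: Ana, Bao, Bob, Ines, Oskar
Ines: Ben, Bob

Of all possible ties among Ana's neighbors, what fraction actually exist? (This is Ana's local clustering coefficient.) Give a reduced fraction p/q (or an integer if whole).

0

Ana's neighbors: Ben and Mei (k = 2).
Possible neighbor pairs: C(2,2) = 1. Edges among them: none → e = 0.
Clustering(Ana) = 0/1.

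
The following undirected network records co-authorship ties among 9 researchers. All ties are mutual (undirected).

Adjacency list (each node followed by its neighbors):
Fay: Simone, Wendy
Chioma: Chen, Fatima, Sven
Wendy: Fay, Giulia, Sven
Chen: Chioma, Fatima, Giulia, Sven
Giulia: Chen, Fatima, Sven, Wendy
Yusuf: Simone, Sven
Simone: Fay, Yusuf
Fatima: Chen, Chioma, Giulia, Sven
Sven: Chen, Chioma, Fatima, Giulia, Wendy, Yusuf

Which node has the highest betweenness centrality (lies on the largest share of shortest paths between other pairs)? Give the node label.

Unnormalized betweenness of each node: Chen:1/3, Chioma:0, Fatima:1/3, Fay:3/2, Giulia:2, Simone:1, Sven:77/6, Wendy:11/2, Yusuf:9/2.
Sven has the largest value, 77/6, making it the main broker — the node through which the most shortest paths run.

Sven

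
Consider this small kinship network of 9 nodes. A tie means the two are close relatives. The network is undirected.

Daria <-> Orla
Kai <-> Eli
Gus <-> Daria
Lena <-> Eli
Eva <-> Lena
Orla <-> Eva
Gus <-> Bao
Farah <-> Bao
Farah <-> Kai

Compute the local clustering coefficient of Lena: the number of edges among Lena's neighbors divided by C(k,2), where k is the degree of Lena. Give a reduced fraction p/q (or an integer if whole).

0

Lena's neighbors: Eli and Eva (k = 2).
Possible neighbor pairs: C(2,2) = 1. Edges among them: none → e = 0.
Clustering(Lena) = 0/1.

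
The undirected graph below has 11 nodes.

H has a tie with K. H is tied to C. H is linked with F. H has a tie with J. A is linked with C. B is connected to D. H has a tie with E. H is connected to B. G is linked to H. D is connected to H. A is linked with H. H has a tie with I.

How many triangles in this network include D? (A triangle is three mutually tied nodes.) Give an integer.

D's neighbors: B and H.
Neighbor pairs that are themselves tied: D–B–H. Each forms one triangle with D, for 1 in total.

1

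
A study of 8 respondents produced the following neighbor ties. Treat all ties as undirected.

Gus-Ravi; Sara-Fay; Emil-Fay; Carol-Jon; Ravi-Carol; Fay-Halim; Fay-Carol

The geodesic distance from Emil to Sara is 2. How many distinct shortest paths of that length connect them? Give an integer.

The shortest distance is 2, and the only length-2 path is Emil–Fay–Sara. So there is exactly 1 shortest path.

1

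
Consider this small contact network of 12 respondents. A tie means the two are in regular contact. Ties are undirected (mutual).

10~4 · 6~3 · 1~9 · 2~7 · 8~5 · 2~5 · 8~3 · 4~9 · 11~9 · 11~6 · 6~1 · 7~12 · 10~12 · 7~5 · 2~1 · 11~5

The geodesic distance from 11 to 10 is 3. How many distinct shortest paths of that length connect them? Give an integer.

The shortest distance is 3, and the only length-3 path is 11–9–4–10. So there is exactly 1 shortest path.

1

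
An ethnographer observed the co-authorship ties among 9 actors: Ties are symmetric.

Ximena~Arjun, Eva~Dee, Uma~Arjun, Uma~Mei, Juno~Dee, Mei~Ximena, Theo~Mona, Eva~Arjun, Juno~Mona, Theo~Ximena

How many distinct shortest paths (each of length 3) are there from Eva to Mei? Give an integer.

The shortest distance is 3. The length-3 paths are: Eva–Arjun–Ximena–Mei; Eva–Arjun–Uma–Mei.
That gives 2 distinct shortest paths.

2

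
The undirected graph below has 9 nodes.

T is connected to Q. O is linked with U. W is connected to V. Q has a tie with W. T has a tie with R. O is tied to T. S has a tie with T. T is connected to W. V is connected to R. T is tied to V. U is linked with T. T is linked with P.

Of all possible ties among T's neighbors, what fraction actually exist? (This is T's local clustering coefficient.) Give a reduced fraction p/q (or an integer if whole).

T's neighbors: O, P, Q, R, S, U, V, and W (k = 8).
Possible neighbor pairs: C(8,2) = 28. Edges among them: O–U, Q–W, R–V, V–W → e = 4.
Clustering(T) = 4/28 = 1/7.

1/7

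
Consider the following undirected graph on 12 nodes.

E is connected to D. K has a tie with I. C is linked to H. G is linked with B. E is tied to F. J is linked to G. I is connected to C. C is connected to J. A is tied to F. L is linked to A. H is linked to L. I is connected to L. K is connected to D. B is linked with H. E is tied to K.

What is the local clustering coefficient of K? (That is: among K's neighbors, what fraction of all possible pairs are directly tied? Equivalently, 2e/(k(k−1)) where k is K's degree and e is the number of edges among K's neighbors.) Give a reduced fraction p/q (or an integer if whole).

1/3

K's neighbors: D, E, and I (k = 3).
Possible neighbor pairs: C(3,2) = 3. Edges among them: D–E → e = 1.
Clustering(K) = 1/3.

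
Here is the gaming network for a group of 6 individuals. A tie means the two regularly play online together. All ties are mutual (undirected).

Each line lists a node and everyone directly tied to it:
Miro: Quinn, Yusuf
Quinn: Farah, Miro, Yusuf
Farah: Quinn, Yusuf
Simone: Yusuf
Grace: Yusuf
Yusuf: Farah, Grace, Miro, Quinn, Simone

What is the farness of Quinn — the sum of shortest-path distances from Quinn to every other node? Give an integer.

Distances from Quinn: Farah:1, Grace:2, Miro:1, Simone:2, Yusuf:1.
Sum = 1 + 2 + 1 + 2 + 1 = 7.

7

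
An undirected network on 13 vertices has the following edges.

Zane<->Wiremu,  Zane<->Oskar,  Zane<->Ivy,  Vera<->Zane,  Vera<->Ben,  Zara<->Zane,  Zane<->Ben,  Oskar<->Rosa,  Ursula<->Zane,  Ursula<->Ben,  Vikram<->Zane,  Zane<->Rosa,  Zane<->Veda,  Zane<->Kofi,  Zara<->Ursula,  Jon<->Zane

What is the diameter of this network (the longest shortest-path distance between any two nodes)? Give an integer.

Eccentricity of each node (its greatest distance to any other): Ben:2, Ivy:2, Jon:2, Kofi:2, Oskar:2, Rosa:2, Ursula:2, Veda:2, Vera:2, Vikram:2, Wiremu:2, Zane:1, Zara:2.
The maximum eccentricity is 2, realized for instance by the pair Vikram–Zara via Vikram – Zane – Zara. So the diameter is 2.

2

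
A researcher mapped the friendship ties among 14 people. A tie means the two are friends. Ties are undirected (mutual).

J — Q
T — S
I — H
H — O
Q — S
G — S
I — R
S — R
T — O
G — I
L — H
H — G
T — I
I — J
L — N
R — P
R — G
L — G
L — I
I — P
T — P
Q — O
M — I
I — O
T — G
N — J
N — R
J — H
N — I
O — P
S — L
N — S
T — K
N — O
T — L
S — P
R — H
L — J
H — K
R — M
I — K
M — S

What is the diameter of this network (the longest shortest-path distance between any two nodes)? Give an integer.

Eccentricity of each node (its greatest distance to any other): G:2, H:2, I:2, J:2, K:3, L:2, M:2, N:2, O:2, P:2, Q:3, R:2, S:2, T:2.
The maximum eccentricity is 3, realized for instance by the pair K–Q via K – T – O – Q. So the diameter is 3.

3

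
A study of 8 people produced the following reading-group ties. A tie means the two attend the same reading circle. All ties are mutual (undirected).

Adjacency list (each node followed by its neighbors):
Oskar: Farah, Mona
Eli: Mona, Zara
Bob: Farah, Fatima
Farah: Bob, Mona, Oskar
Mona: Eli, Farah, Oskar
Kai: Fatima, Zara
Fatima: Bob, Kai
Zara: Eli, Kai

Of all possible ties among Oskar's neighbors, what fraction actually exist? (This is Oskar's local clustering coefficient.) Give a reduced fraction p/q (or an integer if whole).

Oskar's neighbors: Farah and Mona (k = 2).
Possible neighbor pairs: C(2,2) = 1. Edges among them: Farah–Mona → e = 1.
Clustering(Oskar) = 1/1.

1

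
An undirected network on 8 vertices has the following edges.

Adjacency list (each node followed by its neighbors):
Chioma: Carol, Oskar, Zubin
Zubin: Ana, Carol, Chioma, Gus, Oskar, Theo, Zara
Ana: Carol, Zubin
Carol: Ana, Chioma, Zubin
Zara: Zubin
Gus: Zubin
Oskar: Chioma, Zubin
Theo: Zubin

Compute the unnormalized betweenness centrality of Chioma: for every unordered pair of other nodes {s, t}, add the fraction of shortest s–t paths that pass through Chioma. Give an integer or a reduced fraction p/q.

Pairs whose geodesics pass through Chioma — Carol–Oskar: 1/2.
All other pairs contribute 0.
Summing the contributions gives betweenness(Chioma) = 1/2.

1/2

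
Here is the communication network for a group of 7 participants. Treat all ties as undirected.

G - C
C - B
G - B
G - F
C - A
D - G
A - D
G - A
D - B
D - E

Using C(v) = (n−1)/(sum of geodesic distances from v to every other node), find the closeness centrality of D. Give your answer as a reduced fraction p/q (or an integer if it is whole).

Distances from D: A:1, B:1, C:2, E:1, F:2, G:1. Sum = 8.
n = 7, so closeness = 6/8 = 3/4.

3/4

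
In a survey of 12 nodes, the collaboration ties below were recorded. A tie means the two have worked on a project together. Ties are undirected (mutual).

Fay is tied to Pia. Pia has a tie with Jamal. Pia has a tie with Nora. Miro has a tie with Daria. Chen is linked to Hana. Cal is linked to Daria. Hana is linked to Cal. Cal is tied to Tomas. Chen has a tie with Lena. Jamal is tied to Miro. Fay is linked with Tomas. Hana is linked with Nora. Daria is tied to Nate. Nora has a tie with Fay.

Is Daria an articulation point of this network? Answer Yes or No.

Yes

Removing Daria leaves {Cal, Chen, Fay, Hana, Jamal, Lena, Miro, Nora, Pia, and Tomas} with no path to {Nate}, so the network splits into 2 components. Daria is a cut vertex.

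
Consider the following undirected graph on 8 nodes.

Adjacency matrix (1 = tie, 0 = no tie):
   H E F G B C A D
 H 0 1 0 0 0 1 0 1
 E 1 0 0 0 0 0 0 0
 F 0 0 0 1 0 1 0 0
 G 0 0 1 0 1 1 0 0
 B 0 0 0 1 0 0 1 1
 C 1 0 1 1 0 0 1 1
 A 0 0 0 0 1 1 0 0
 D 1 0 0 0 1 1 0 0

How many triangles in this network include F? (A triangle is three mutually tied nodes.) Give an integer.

1

F's neighbors: C and G.
Neighbor pairs that are themselves tied: F–C–G. Each forms one triangle with F, for 1 in total.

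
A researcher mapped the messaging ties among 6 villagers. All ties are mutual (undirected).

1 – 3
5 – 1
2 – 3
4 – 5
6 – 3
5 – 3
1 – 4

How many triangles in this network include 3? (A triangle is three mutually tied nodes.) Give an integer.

3's neighbors: 1, 2, 5, and 6.
Neighbor pairs that are themselves tied: 3–1–5. Each forms one triangle with 3, for 1 in total.

1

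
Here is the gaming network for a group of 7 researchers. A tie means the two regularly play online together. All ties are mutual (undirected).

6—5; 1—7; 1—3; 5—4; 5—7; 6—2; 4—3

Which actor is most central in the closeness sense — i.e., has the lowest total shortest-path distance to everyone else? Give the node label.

5

Farness (sum of distances to all others) for each node — 1:13, 2:17, 3:13, 4:11, 5:9, 6:12, 7:11.
The smallest farness is 9, for 5, so 5 has the highest closeness.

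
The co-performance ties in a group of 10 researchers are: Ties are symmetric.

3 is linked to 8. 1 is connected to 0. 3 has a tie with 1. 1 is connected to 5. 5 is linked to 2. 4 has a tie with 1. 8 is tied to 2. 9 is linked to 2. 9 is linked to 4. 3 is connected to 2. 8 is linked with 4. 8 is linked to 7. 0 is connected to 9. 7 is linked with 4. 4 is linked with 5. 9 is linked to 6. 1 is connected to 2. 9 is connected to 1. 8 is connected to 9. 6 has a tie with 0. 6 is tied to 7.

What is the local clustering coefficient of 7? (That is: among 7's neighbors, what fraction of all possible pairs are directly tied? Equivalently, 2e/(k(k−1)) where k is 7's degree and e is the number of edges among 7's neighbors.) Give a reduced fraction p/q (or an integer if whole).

7's neighbors: 4, 6, and 8 (k = 3).
Possible neighbor pairs: C(3,2) = 3. Edges among them: 4–8 → e = 1.
Clustering(7) = 1/3.

1/3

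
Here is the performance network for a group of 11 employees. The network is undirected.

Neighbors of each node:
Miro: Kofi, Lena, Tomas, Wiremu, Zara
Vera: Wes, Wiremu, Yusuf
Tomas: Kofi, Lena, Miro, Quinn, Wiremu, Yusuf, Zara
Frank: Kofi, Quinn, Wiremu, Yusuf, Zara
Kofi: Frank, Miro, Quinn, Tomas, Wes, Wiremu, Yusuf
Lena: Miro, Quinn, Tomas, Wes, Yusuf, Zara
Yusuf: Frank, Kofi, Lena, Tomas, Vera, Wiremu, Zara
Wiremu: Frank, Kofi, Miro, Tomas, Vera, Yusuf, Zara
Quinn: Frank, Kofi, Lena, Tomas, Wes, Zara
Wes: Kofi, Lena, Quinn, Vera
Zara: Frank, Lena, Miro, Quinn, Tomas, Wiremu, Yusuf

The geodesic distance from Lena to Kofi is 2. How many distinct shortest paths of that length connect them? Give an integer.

5

The shortest distance is 2. The length-2 paths are: Lena–Yusuf–Kofi; Lena–Quinn–Kofi; Lena–Miro–Kofi; Lena–Tomas–Kofi; Lena–Wes–Kofi.
That gives 5 distinct shortest paths.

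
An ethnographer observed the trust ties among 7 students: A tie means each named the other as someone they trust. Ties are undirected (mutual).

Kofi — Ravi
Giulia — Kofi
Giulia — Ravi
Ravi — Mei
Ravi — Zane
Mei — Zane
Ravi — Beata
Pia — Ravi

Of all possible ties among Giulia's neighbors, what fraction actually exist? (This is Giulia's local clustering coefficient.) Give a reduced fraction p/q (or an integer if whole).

1

Giulia's neighbors: Kofi and Ravi (k = 2).
Possible neighbor pairs: C(2,2) = 1. Edges among them: Kofi–Ravi → e = 1.
Clustering(Giulia) = 1/1.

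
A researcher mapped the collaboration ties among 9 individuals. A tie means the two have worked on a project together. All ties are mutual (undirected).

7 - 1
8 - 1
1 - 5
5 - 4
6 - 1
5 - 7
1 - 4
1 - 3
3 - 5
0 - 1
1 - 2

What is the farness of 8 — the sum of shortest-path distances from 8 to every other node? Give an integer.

15

Distances from 8: 0:2, 1:1, 2:2, 3:2, 4:2, 5:2, 6:2, 7:2.
Sum = 2 + 1 + 2 + 2 + 2 + 2 + 2 + 2 = 15.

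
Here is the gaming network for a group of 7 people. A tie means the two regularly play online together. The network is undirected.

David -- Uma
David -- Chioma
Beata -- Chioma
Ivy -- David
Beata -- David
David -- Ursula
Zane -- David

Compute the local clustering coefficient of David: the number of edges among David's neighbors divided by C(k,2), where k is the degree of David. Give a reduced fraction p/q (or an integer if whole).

1/15

David's neighbors: Beata, Chioma, Ivy, Uma, Ursula, and Zane (k = 6).
Possible neighbor pairs: C(6,2) = 15. Edges among them: Beata–Chioma → e = 1.
Clustering(David) = 1/15.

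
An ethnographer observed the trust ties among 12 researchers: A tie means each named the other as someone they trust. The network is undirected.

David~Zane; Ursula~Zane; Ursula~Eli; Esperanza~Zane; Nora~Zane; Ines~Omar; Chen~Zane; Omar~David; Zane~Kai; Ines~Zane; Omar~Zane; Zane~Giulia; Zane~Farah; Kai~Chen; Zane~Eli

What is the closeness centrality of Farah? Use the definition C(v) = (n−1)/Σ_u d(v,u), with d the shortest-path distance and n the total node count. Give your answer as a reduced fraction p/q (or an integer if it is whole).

Distances from Farah: Chen:2, David:2, Eli:2, Esperanza:2, Giulia:2, Ines:2, Kai:2, Nora:2, Omar:2, Ursula:2, Zane:1. Sum = 21.
n = 12, so closeness = 11/21.

11/21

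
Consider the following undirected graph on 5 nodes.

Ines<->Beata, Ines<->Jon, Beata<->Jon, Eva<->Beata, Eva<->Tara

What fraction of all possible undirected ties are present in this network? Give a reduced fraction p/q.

There are 5 edges and 5 nodes, so the maximum possible is C(5,2) = 10.
Density = 5/10 = 1/2.

1/2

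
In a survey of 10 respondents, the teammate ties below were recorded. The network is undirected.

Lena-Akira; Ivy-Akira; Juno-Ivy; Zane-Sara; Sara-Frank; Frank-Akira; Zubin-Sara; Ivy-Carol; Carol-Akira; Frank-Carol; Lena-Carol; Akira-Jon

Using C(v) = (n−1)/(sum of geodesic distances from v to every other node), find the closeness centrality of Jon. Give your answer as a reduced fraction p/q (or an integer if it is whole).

9/23

Distances from Jon: Akira:1, Carol:2, Frank:2, Ivy:2, Juno:3, Lena:2, Sara:3, Zane:4, Zubin:4. Sum = 23.
n = 10, so closeness = 9/23.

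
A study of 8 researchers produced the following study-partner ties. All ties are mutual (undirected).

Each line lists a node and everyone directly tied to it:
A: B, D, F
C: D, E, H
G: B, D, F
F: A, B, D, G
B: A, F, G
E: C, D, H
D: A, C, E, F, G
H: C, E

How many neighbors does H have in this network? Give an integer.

2

H is directly tied to C and E. That is 2 neighbors, so the degree of H is 2.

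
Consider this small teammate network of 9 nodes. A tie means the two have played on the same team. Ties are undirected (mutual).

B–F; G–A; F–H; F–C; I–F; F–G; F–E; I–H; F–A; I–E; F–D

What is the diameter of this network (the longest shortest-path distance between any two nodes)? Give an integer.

2

Eccentricity of each node (its greatest distance to any other): A:2, B:2, C:2, D:2, E:2, F:1, G:2, H:2, I:2.
The maximum eccentricity is 2, realized for instance by the pair H–E via H – F – E. So the diameter is 2.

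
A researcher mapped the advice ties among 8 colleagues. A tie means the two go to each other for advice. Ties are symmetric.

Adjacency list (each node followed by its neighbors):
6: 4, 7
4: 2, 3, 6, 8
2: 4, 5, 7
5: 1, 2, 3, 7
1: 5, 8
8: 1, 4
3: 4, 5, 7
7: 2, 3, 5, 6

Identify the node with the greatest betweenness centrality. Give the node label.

Unnormalized betweenness of each node: 1:5/4, 2:13/12, 3:13/12, 4:67/12, 5:49/12, 6:7/12, 7:17/6, 8:3/2.
4 has the largest value, 67/12, making it the main broker — the node through which the most shortest paths run.

4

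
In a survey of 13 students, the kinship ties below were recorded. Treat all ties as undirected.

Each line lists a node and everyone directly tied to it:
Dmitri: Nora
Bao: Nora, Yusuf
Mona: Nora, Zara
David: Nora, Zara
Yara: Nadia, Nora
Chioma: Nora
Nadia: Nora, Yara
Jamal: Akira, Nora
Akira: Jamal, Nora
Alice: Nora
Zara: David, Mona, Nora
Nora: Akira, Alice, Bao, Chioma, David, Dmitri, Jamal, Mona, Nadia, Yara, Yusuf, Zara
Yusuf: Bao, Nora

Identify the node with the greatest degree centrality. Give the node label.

Nora

Degrees — Akira:2, Alice:1, Bao:2, Chioma:1, David:2, Dmitri:1, Jamal:2, Mona:2, Nadia:2, Nora:12, Yara:2, Yusuf:2, Zara:3.
The maximum is 12, attained only by Nora.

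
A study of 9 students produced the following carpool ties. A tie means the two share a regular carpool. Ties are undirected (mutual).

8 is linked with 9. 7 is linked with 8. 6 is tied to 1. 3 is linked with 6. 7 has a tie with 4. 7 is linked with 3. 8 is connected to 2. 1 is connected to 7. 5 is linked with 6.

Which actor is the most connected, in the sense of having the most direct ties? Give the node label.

Degrees — 1:2, 2:1, 3:2, 4:1, 5:1, 6:3, 7:4, 8:3, 9:1.
The maximum is 4, attained only by 7.

7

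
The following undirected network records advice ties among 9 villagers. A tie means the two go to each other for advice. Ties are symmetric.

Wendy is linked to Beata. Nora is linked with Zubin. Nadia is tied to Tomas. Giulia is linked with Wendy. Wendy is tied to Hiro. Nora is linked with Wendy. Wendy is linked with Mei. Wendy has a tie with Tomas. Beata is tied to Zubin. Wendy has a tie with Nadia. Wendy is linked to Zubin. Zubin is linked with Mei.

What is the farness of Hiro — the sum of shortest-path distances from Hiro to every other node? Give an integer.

Distances from Hiro: Beata:2, Giulia:2, Mei:2, Nadia:2, Nora:2, Tomas:2, Wendy:1, Zubin:2.
Sum = 2 + 2 + 2 + 2 + 2 + 2 + 1 + 2 = 15.

15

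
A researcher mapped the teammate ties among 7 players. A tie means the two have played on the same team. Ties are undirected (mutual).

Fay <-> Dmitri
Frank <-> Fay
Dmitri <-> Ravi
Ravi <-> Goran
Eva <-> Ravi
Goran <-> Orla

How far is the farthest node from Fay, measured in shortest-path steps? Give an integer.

4

Distances from Fay: Dmitri:1, Eva:3, Frank:1, Goran:3, Orla:4, Ravi:2.
The largest is 4 (to Orla), so the eccentricity of Fay is 4.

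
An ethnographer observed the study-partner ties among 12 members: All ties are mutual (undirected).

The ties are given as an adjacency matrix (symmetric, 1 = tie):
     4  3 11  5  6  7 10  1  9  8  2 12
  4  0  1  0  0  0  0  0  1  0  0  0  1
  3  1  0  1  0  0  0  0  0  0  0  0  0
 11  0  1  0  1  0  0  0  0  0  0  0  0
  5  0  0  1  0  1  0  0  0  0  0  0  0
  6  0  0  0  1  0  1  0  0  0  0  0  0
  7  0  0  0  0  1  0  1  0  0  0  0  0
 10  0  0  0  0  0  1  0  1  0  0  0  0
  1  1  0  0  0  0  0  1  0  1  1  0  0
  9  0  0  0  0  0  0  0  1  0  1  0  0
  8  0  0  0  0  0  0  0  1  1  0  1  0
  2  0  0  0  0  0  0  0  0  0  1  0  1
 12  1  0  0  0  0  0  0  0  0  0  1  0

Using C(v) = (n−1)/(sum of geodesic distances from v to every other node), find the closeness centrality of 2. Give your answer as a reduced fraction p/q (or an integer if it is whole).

Distances from 2: 1:2, 3:3, 4:2, 5:5, 6:5, 7:4, 8:1, 9:2, 10:3, 11:4, 12:1. Sum = 32.
n = 12, so closeness = 11/32.

11/32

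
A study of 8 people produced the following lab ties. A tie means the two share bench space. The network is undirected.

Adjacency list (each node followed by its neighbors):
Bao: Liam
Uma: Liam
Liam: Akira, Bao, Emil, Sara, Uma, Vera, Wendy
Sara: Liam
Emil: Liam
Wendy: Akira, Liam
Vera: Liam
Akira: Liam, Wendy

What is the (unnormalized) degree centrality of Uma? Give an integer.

1

Uma is directly tied to Liam. That is 1 neighbor, so the degree of Uma is 1.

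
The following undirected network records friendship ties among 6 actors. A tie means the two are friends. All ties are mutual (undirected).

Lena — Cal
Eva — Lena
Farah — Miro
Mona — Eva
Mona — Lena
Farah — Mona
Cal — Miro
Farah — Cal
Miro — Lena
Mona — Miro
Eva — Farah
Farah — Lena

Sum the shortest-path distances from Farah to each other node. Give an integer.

Distances from Farah: Cal:1, Eva:1, Lena:1, Miro:1, Mona:1.
Sum = 1 + 1 + 1 + 1 + 1 = 5.

5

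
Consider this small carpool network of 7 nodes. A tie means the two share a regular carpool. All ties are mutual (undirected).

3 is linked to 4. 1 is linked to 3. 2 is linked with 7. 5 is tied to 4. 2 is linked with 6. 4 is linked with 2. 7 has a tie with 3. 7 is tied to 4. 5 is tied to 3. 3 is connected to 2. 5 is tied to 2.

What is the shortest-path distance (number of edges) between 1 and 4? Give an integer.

One shortest route is 1 – 3 – 4, which uses 2 edges, and 1 and 4 are not directly tied, so nothing shorter exists. So d(1,4) = 2.

2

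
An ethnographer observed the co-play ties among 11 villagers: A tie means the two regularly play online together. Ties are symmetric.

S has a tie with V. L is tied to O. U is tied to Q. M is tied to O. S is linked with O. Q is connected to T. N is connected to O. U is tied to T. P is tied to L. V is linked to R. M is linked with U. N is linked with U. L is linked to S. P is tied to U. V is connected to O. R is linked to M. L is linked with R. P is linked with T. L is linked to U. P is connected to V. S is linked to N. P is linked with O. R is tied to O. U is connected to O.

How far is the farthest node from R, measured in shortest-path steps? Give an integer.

3

Distances from R: L:1, M:1, N:2, O:1, P:2, Q:3, S:2, T:3, U:2, V:1.
The largest is 3 (to T and Q), so the eccentricity of R is 3.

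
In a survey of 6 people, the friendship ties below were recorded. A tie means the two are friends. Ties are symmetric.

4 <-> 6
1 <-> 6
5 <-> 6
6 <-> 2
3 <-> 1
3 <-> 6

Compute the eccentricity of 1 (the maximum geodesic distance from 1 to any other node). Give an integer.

Distances from 1: 2:2, 3:1, 4:2, 5:2, 6:1.
The largest is 2 (to 5, 2, and 4), so the eccentricity of 1 is 2.

2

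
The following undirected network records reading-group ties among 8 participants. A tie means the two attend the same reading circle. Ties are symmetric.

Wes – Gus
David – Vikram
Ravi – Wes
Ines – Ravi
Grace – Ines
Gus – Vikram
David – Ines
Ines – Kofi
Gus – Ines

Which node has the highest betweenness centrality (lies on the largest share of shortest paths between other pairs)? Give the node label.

Unnormalized betweenness of each node: David:11/6, Grace:0, Gus:16/3, Ines:43/3, Kofi:0, Ravi:11/6, Vikram:5/6, Wes:5/6.
Ines has the largest value, 43/3, making it the main broker — the node through which the most shortest paths run.

Ines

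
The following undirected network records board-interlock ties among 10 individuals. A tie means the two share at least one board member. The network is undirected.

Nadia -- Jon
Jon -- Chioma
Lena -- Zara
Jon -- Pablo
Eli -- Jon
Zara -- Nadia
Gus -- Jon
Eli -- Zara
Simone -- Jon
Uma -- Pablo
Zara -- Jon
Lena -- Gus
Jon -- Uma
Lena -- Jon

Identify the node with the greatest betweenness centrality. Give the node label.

Unnormalized betweenness of each node: Chioma:0, Eli:0, Gus:0, Jon:29, Lena:1/2, Nadia:0, Pablo:0, Simone:0, Uma:0, Zara:3/2.
Jon has the largest value, 29, making it the main broker — the node through which the most shortest paths run.

Jon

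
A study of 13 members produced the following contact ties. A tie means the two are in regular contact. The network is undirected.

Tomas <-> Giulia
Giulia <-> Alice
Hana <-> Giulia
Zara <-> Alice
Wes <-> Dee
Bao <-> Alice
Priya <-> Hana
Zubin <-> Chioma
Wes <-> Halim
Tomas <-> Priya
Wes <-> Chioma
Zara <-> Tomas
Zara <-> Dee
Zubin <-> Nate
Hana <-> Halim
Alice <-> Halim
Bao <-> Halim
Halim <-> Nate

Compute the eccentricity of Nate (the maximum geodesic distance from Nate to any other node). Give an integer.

4

Distances from Nate: Alice:2, Bao:2, Chioma:2, Dee:3, Giulia:3, Halim:1, Hana:2, Priya:3, Tomas:4, Wes:2, Zara:3, Zubin:1.
The largest is 4 (to Tomas), so the eccentricity of Nate is 4.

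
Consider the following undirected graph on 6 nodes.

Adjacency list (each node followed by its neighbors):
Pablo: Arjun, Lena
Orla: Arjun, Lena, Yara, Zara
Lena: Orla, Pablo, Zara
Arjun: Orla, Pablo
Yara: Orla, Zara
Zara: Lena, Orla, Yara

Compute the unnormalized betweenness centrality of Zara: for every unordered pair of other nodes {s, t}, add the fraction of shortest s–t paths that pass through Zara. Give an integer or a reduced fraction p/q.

5/6

Pairs whose geodesics pass through Zara — Yara–Lena: 1/2; Yara–Pablo: 1/3.
All other pairs contribute 0.
Summing the contributions gives betweenness(Zara) = 5/6.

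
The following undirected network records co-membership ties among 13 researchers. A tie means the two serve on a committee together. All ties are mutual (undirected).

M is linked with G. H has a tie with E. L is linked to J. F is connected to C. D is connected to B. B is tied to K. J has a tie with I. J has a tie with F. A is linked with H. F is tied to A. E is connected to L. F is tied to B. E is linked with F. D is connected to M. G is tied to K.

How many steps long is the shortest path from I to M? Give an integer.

5

One shortest route is I – J – F – B – D – M, which uses 5 edges, and at distance 4 from I we only reach {D, H, K}, which does not include M. So d(I,M) = 5.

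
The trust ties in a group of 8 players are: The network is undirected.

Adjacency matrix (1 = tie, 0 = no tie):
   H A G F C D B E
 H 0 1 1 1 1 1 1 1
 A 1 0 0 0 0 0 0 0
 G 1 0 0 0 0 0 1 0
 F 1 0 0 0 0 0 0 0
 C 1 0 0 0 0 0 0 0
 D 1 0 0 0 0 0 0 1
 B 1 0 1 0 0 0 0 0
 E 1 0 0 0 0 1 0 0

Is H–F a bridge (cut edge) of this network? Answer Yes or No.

Yes

Without the H–F edge there is no alternate route between H and F, so the network disconnects. It is a bridge.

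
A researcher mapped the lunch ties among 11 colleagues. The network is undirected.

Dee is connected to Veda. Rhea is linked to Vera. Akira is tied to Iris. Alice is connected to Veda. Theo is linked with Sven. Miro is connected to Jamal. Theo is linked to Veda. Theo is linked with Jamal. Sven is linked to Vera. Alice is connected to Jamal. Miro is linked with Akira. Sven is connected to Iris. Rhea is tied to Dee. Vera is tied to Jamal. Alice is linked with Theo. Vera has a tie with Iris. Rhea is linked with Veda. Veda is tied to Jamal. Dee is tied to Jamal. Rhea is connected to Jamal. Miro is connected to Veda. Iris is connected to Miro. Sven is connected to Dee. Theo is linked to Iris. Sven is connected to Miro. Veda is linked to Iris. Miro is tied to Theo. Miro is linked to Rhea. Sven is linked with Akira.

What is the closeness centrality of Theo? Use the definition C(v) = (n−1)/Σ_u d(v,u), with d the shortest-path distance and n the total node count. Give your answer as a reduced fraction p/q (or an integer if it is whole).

5/7

Distances from Theo: Akira:2, Alice:1, Dee:2, Iris:1, Jamal:1, Miro:1, Rhea:2, Sven:1, Veda:1, Vera:2. Sum = 14.
n = 11, so closeness = 10/14 = 5/7.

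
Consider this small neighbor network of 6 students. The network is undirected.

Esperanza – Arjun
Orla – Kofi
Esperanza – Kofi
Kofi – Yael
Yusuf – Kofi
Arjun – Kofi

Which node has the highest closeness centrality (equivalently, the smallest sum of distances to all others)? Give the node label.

Kofi

Farness (sum of distances to all others) for each node — Arjun:8, Esperanza:8, Kofi:5, Orla:9, Yael:9, Yusuf:9.
The smallest farness is 5, for Kofi, so Kofi has the highest closeness.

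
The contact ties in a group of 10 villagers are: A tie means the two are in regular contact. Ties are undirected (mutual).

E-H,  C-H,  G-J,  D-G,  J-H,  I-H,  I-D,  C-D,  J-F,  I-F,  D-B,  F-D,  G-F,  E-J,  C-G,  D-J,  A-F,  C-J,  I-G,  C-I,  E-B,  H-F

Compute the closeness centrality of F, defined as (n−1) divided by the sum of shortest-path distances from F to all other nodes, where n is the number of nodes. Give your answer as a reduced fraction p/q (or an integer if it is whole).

3/4

Distances from F: A:1, B:2, C:2, D:1, E:2, G:1, H:1, I:1, J:1. Sum = 12.
n = 10, so closeness = 9/12 = 3/4.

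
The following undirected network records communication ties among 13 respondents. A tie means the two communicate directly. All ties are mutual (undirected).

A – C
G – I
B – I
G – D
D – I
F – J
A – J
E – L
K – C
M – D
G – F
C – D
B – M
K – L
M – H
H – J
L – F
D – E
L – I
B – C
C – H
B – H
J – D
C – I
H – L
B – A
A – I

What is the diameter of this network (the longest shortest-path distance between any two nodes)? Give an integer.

Eccentricity of each node (its greatest distance to any other): A:3, B:3, C:3, D:2, E:3, F:3, G:3, H:3, I:2, J:3, K:3, L:2, M:3.
The maximum eccentricity is 3, realized for instance by the pair F–B via F – L – H – B. So the diameter is 3.

3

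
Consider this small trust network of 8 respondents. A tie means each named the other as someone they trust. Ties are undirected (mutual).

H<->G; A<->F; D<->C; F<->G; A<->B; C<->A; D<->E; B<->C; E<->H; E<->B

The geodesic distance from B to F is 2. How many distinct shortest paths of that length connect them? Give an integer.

1

The shortest distance is 2, and the only length-2 path is B–A–F. So there is exactly 1 shortest path.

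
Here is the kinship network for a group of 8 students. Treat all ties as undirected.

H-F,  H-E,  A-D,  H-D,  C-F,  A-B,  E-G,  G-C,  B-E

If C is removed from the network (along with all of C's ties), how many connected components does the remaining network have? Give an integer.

1

C's neighbors (F and G) remain reachable from one another through other ties, so the rest of the network stays in one piece.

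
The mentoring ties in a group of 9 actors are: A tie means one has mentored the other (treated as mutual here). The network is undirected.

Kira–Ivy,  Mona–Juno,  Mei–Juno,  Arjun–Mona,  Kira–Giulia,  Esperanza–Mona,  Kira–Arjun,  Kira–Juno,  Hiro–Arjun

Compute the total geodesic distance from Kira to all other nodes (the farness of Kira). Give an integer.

Distances from Kira: Arjun:1, Esperanza:3, Giulia:1, Hiro:2, Ivy:1, Juno:1, Mei:2, Mona:2.
Sum = 1 + 3 + 1 + 2 + 1 + 1 + 2 + 2 = 13.

13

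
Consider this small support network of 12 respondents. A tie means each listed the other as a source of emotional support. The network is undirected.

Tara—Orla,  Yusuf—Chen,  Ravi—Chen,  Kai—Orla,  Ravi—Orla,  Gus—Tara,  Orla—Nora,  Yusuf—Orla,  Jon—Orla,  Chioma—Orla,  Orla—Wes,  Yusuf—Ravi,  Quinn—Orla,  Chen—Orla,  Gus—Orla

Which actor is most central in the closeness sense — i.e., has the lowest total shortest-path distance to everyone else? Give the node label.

Orla

Farness (sum of distances to all others) for each node — Chen:19, Chioma:21, Gus:20, Jon:21, Kai:21, Nora:21, Orla:11, Quinn:21, Ravi:19, Tara:20, Wes:21, Yusuf:19.
The smallest farness is 11, for Orla, so Orla has the highest closeness.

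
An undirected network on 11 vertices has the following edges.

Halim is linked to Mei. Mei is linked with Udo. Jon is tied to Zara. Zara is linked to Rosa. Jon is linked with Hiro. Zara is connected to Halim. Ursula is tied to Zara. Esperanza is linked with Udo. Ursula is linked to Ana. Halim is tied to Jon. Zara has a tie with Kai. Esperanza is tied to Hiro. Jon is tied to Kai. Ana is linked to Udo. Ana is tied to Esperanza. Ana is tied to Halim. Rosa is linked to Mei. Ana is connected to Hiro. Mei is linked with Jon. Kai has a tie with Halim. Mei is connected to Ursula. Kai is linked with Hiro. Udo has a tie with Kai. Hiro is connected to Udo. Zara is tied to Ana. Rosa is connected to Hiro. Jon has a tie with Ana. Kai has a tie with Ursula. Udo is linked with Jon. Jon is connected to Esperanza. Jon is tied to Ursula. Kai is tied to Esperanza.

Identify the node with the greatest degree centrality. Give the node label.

Jon

Degrees — Ana:7, Esperanza:5, Halim:5, Hiro:6, Jon:9, Kai:7, Mei:5, Rosa:3, Udo:6, Ursula:5, Zara:6.
The maximum is 9, attained only by Jon.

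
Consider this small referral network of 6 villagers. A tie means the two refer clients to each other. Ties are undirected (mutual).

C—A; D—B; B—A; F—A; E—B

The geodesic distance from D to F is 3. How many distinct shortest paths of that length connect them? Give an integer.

1

The shortest distance is 3, and the only length-3 path is D–B–A–F. So there is exactly 1 shortest path.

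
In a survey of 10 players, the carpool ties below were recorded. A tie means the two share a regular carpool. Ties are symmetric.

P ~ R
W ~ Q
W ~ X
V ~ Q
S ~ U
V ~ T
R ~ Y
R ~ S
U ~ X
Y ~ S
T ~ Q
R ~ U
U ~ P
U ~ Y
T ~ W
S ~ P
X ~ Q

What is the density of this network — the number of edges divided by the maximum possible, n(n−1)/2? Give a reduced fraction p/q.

17/45

There are 17 edges and 10 nodes, so the maximum possible is C(10,2) = 45.
Density = 17/45.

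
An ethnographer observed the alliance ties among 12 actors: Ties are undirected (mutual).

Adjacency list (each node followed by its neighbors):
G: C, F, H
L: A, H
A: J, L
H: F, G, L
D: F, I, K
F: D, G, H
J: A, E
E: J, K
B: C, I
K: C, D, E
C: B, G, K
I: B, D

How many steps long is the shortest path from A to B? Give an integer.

5

One shortest route is A – J – E – K – C – B, which uses 5 edges, and at distance 4 from A we only reach {C, D}, which does not include B. So d(A,B) = 5.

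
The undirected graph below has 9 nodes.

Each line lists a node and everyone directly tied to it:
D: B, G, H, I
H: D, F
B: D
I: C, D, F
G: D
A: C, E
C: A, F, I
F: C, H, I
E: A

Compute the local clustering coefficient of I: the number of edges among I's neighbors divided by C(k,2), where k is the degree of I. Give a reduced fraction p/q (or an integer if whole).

I's neighbors: C, D, and F (k = 3).
Possible neighbor pairs: C(3,2) = 3. Edges among them: C–F → e = 1.
Clustering(I) = 1/3.

1/3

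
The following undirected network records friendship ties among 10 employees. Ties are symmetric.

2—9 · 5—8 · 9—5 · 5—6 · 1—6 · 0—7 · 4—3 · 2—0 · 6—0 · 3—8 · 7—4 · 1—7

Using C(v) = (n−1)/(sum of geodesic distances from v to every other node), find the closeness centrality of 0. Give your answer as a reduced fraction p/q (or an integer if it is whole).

9/17

Distances from 0: 1:2, 2:1, 3:3, 4:2, 5:2, 6:1, 7:1, 8:3, 9:2. Sum = 17.
n = 10, so closeness = 9/17.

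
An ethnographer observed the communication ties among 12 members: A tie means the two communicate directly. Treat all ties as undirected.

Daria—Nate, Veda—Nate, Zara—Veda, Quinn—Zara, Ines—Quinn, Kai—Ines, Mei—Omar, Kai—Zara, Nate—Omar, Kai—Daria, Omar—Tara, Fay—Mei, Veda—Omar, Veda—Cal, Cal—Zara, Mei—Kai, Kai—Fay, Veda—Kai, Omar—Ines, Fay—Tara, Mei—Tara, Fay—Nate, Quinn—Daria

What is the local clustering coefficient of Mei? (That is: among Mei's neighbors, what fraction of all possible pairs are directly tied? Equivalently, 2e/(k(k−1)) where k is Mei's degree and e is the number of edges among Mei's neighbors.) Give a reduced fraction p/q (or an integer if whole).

1/2

Mei's neighbors: Fay, Kai, Omar, and Tara (k = 4).
Possible neighbor pairs: C(4,2) = 6. Edges among them: Fay–Kai, Fay–Tara, Omar–Tara → e = 3.
Clustering(Mei) = 3/6 = 1/2.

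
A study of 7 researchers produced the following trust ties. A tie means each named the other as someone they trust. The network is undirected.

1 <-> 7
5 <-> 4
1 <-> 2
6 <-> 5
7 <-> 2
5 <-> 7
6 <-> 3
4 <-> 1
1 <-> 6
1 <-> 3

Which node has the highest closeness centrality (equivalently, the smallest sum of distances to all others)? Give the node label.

1

Farness (sum of distances to all others) for each node — 1:7, 2:10, 3:10, 4:10, 5:9, 6:9, 7:9.
The smallest farness is 7, for 1, so 1 has the highest closeness.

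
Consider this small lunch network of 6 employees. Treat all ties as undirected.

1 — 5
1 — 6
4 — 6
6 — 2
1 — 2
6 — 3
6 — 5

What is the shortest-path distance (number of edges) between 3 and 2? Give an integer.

One shortest route is 3 – 6 – 2, which uses 2 edges, and 3 and 2 are not directly tied, so nothing shorter exists. So d(3,2) = 2.

2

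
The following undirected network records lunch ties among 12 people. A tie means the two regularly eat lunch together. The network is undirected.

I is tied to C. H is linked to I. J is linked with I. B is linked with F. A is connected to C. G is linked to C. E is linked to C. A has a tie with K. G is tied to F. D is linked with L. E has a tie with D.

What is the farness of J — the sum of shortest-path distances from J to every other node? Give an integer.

Distances from J: A:3, B:5, C:2, D:4, E:3, F:4, G:3, H:2, I:1, K:4, L:5.
Sum = 3 + 5 + 2 + 4 + 3 + 4 + 3 + 2 + 1 + 4 + 5 = 36.

36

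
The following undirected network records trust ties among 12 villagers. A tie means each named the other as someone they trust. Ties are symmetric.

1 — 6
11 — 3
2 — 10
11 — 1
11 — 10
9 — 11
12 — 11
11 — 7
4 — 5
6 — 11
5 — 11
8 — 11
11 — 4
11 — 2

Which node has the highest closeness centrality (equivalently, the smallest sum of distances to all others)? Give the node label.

Farness (sum of distances to all others) for each node — 1:20, 2:20, 3:21, 4:20, 5:20, 6:20, 7:21, 8:21, 9:21, 10:20, 11:11, 12:21.
The smallest farness is 11, for 11, so 11 has the highest closeness.

11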